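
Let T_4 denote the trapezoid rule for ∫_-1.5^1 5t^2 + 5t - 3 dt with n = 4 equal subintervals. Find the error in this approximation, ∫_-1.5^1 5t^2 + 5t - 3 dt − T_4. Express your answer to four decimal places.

Exact integral: ∫_-1.5^1 f(t) dt ≈ -3.333333.
T_4 = -2.51953125.
Error ≈ -3.333333 − (-2.51953125) ≈ -0.8138.

-0.8138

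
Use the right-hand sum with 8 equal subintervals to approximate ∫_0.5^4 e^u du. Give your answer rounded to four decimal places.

65.3740

Δu = (4 − 0.5)/8 = 0.4375.
Right endpoints: 0.9375, 1.375, 1.8125, 2.25, 2.6875, 3.125, 3.5625, 4.
f(0.9375) ≈ 2.5536, f(1.375) ≈ 3.9551, f(1.8125) ≈ 6.1257, f(2.25) ≈ 9.4877, f(2.6875) ≈ 14.6949, f(3.125) ≈ 22.7599, f(3.5625) ≈ 35.2512, f(4) ≈ 54.5982.
Sum = Δu · [f(0.9375) + f(1.375) + f(1.8125) + ...].
Sum ≈ 65.3740.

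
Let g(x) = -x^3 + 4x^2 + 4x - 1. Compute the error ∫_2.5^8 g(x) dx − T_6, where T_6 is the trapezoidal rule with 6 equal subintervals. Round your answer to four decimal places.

Exact integral: ∫_2.5^8 g(x) dx ≈ -242.401042.
T_6 ≈ -251.451534.
Error ≈ -242.401042 − (-251.451534) ≈ 9.0505.

9.0505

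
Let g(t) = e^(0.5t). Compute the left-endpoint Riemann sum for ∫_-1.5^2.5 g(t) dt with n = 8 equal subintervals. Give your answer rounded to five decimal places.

Δt = (2.5 − (-1.5))/8 = 0.5.
Left endpoints: -1.5, -1, -0.5, 0, 0.5, 1, 1.5, 2.
g(-1.5) ≈ 0.47237, g(-1) ≈ 0.60653, g(-0.5) ≈ 0.77880, g(0) ≈ 1.00000, g(0.5) ≈ 1.28403, g(1) ≈ 1.64872, g(1.5) ≈ 2.11700, g(2) ≈ 2.71828.
Sum = Δt · [g(-1.5) + g(-1) + g(-0.5) + ...].
Sum ≈ 5.31286.

5.31286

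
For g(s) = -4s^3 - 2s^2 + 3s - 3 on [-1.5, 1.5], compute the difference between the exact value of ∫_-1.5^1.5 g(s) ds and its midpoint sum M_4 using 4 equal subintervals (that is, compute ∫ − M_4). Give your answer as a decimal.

Exact integral: ∫_-1.5^1.5 g(s) ds = -13.5.
M_4 = -13.21875.
Error = -13.5 − (-13.21875) = -0.28125.

-0.28125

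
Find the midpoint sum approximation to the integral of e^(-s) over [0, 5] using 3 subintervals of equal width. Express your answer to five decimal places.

Δs = (5 − 0)/3 = 5/3.
Midpoints: 5/6, 2.5, 25/6.
f(5/6) ≈ 0.43460, f(2.5) ≈ 0.08208, f(25/6) ≈ 0.01550.
Sum = Δs · [f(5/6) + f(2.5) + f(25/6)].
Sum ≈ 0.88698.

0.88698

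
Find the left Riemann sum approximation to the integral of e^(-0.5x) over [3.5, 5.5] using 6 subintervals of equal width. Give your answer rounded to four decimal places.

Δx = (5.5 − 3.5)/6 = 1/3.
Left endpoints: 3.5, 23/6, 25/6, 4.5, 29/6, 31/6.
f(3.5) ≈ 0.1738, f(23/6) ≈ 0.1471, f(25/6) ≈ 0.1245, f(4.5) ≈ 0.1054, f(29/6) ≈ 0.0892, f(31/6) ≈ 0.0755.
Sum = Δx · [f(3.5) + f(23/6) + f(25/6) + ...].
Sum ≈ 0.2385.

0.2385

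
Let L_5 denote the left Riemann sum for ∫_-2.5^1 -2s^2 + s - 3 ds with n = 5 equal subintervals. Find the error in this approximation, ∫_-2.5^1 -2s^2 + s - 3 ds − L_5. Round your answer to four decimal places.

Exact integral: ∫_-2.5^1 f(s) ds ≈ -24.208333.
L_5 = -29.68.
Error ≈ -24.208333 − (-29.68) ≈ 5.4717.

5.4717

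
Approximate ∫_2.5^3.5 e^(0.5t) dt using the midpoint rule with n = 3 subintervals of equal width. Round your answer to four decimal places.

4.5233

Δt = (3.5 − 2.5)/3 = 1/3.
Midpoints: 8/3, 3, 10/3.
f(8/3) ≈ 3.7937, f(3) ≈ 4.4817, f(10/3) ≈ 5.2945.
Sum = Δt · [f(8/3) + f(3) + f(10/3)].
Sum ≈ 4.5233.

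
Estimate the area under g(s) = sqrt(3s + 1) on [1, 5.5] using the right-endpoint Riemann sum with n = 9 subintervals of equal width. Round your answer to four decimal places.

Δs = (5.5 − 1)/9 = 0.5.
Right endpoints: 1.5, 2, 2.5, 3, 3.5, 4, 4.5, 5, 5.5.
g(1.5) ≈ 2.3452, g(2) ≈ 2.6458, g(2.5) ≈ 2.9155, g(3) ≈ 3.1623, g(3.5) ≈ 3.3912, g(4) ≈ 3.6056, g(4.5) ≈ 3.8079, g(5) ≈ 4.0000, g(5.5) ≈ 4.1833.
Sum = Δs · [g(1.5) + g(2) + g(2.5) + ...].
Sum ≈ 15.0283.

15.0283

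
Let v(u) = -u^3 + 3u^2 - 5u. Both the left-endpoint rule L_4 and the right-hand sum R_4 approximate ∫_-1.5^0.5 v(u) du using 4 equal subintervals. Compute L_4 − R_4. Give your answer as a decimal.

L_4 = 15.
R_4 = 5.25.
L_4 − R_4 = 9.75.

9.75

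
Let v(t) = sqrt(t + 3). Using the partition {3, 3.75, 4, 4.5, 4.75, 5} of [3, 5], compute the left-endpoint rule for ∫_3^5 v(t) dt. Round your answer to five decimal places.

5.19014

Subinterval widths: 0.75, 0.25, 0.5, 0.25, 0.25.
Left endpoints: 3, 3.75, 4, 4.5, 4.75.
v(3) ≈ 2.44949, v(3.75) ≈ 2.59808, v(4) ≈ 2.64575, v(4.5) ≈ 2.73861, v(4.75) ≈ 2.78388.
Sum = Σ Δt_i · v(t_i).
Sum ≈ 5.19014.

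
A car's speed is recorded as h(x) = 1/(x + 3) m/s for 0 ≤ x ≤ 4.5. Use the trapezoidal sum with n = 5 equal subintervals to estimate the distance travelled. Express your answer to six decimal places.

0.922528

Δx = (4.5 − 0)/5 = 0.9.
h(0) = 1/3, h(0.9) = 10/39, h(1.8) = 5/24, h(2.7) = 10/57, h(3.6) = 5/33, h(4.5) = 2/15.
T_5 = (Δx/2)·[h(x_0) + 2h(x_1) + ... + 2h(x_{4}) + h(x_5)].
Sum ≈ 0.922528.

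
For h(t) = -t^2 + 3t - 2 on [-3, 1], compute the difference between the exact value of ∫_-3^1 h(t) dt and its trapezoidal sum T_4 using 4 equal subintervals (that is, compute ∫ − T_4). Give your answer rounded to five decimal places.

0.66667

Exact integral: ∫_-3^1 h(t) dt ≈ -29.3333333.
T_4 = -30.
Error ≈ -29.3333333 − (-30) ≈ 0.66667.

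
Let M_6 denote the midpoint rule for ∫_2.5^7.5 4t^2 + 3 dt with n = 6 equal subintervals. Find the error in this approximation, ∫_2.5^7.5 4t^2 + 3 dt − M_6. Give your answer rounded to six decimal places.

Exact integral: ∫_2.5^7.5 f(t) dt ≈ 556.66666667.
M_6 ≈ 555.50925926.
Error ≈ 556.66666667 − 555.50925926 ≈ 1.157407.

1.157407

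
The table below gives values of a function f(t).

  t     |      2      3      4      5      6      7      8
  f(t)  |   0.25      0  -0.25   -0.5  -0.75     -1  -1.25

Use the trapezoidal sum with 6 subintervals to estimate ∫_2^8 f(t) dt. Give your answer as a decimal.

-3

Δt = 1.
T_6 = (1/2)·[0.25 + 2·0 + 2·(-0.25) + 2·(-0.5) + 2·(-0.75) + 2·(-1) + (-1.25)] = -3.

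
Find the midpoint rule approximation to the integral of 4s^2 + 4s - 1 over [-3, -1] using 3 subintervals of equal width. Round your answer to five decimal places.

Δs = (-1 − (-3))/3 = 2/3.
Midpoints: -8/3, -2, -4/3.
f(-8/3) = 151/9, f(-2) = 7, f(-4/3) = 7/9.
Sum = Δs · [f(-8/3) + f(-2) + f(-4/3)].
Sum ≈ 16.37037.

16.37037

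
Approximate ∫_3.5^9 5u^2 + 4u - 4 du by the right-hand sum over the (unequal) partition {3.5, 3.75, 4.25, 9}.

2147.734375

Subinterval widths: 0.25, 0.5, 4.75.
Right endpoints: 3.75, 4.25, 9.
f(3.75) = 81.3125, f(4.25) = 103.3125, f(9) = 437.
Sum = Σ Δu_i · f(u_i).
Sum = 2147.734375.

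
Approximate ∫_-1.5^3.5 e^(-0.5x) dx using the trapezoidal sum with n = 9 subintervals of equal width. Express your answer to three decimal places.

Δx = (3.5 − (-1.5))/9 = 5/9.
f(-1.5) ≈ 2.117, f(-17/18) ≈ 1.604, f(-7/18) ≈ 1.215, f(1/6) ≈ 0.920, f(13/18) ≈ 0.697, f(23/18) ≈ 0.528, f(11/6) ≈ 0.400, f(43/18) ≈ 0.303, f(53/18) ≈ 0.229, f(3.5) ≈ 0.174.
T_9 = (Δx/2)·[f(x_0) + 2f(x_1) + ... + 2f(x_{8}) + f(x_9)].
Sum ≈ 3.911.

3.911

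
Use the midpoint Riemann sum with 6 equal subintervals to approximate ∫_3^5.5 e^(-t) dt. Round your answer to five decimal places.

0.04537

Δt = (5.5 − 3)/6 = 5/12.
Midpoints: 77/24, 3.625, 97/24, 107/24, 4.875, 127/24.
f(77/24) ≈ 0.04042, f(3.625) ≈ 0.02665, f(97/24) ≈ 0.01757, f(107/24) ≈ 0.01158, f(4.875) ≈ 0.00764, f(127/24) ≈ 0.00503.
Sum = Δt · [f(77/24) + f(3.625) + f(97/24) + ...].
Sum ≈ 0.04537.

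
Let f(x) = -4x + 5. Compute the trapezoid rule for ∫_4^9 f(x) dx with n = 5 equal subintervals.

Δx = (9 − 4)/5 = 1.
f(4) = -11, f(5) = -15, f(6) = -19, f(7) = -23, f(8) = -27, f(9) = -31.
T_5 = (Δx/2)·[f(x_0) + 2f(x_1) + ... + 2f(x_{4}) + f(x_5)].
Sum = -105.

-105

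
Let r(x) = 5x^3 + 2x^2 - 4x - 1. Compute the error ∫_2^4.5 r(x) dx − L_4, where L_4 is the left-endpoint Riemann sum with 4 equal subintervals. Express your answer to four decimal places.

Exact integral: ∫_2^4.5 r(x) dx ≈ 512.994792.
L_4 ≈ 384.340820.
Error ≈ 512.994792 − 384.340820 ≈ 128.6540.

128.6540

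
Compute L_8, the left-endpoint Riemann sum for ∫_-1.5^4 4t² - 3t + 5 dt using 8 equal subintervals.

Δt = (4 − (-1.5))/8 = 0.6875.
Left endpoints: -1.5, -0.8125, -0.125, 0.5625, 1.25, 1.9375, 2.625, 3.3125.
f(-1.5) = 18.5, f(-0.8125) = 10.078125, f(-0.125) = 5.4375, f(0.5625) = 4.578125, f(1.25) = 7.5, f(1.9375) = 14.203125, f(2.625) = 24.6875, f(3.3125) = 38.953125.
Sum = Δt · [f(-1.5) + f(-0.8125) + f(-0.125) + ...].
Sum = 85.20703125.

85.20703125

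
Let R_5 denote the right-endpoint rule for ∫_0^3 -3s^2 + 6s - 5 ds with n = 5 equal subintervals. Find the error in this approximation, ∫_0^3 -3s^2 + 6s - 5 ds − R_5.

Exact integral: ∫_0^3 f(s) ds = -15.
R_5 = -18.24.
Error = -15 − (-18.24) = 3.24.

3.24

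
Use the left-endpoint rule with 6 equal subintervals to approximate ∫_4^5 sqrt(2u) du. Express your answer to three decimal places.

2.971

Δu = (5 − 4)/6 = 1/6.
Left endpoints: 4, 25/6, 13/3, 4.5, 14/3, 29/6.
f(4) ≈ 2.828, f(25/6) ≈ 2.887, f(13/3) ≈ 2.944, f(4.5) ≈ 3.000, f(14/3) ≈ 3.055, f(29/6) ≈ 3.109.
Sum = Δu · [f(4) + f(25/6) + f(13/3) + ...].
Sum ≈ 2.971.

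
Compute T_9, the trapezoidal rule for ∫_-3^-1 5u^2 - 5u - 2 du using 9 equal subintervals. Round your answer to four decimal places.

59.4156

Δu = (-1 − (-3))/9 = 2/9.
f(-3) = 58, f(-25/9) = 4088/81, f(-23/9) = 3518/81, f(-7/3) = 332/9, f(-19/9) = 2498/81, f(-17/9) = 2048/81, f(-5/3) = 182/9, f(-13/9) = 1268/81, f(-11/9) = 938/81, f(-1) = 8.
T_9 = (Δu/2)·[f(u_0) + 2f(u_1) + ... + 2f(u_{8}) + f(u_9)].
Sum ≈ 59.4156.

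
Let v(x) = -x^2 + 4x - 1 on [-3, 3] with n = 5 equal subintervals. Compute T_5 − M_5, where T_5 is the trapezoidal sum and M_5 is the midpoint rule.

-2.16

T_5 = -25.44.
M_5 = -23.28.
T_5 − M_5 = -2.16.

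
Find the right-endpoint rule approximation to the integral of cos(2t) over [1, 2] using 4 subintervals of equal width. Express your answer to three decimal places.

-0.845

Δt = (2 − 1)/4 = 0.25.
Right endpoints: 1.25, 1.5, 1.75, 2.
f(1.25) ≈ -0.801, f(1.5) ≈ -0.990, f(1.75) ≈ -0.936, f(2) ≈ -0.654.
Sum = Δt · [f(1.25) + f(1.5) + f(1.75) + f(2)].
Sum ≈ -0.845.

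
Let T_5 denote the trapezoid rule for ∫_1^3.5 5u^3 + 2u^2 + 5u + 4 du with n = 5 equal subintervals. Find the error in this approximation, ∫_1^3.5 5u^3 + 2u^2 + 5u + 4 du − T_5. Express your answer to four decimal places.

-3.7240

Exact integral: ∫_1^3.5 f(u) du ≈ 252.369792.
T_5 = 256.09375.
Error ≈ 252.369792 − 256.09375 ≈ -3.7240.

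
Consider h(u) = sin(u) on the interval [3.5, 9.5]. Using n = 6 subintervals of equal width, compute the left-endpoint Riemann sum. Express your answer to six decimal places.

-0.082247

Δu = (9.5 − 3.5)/6 = 1.
Left endpoints: 3.5, 4.5, 5.5, 6.5, 7.5, 8.5.
h(3.5) ≈ -0.350783, h(4.5) ≈ -0.977530, h(5.5) ≈ -0.705540, h(6.5) ≈ 0.215120, h(7.5) ≈ 0.938000, h(8.5) ≈ 0.798487.
Sum = Δu · [h(3.5) + h(4.5) + h(5.5) + ...].
Sum ≈ -0.082247.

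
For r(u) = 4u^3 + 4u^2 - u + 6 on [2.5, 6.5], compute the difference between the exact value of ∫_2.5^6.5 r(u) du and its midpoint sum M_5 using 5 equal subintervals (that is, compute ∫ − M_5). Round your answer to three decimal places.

12.373

Exact integral: ∫_2.5^6.5 r(u) du ≈ 2097.33333.
M_5 = 2084.96.
Error ≈ 2097.33333 − 2084.96 ≈ 12.373.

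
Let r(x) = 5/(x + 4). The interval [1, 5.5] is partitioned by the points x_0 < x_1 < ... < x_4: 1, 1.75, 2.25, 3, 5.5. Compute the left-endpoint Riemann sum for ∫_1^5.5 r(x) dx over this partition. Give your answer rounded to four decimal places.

Subinterval widths: 0.75, 0.5, 0.75, 2.5.
Left endpoints: 1, 1.75, 2.25, 3.
r(1) = 1, r(1.75) = 20/23, r(2.25) = 0.8, r(3) = 5/7.
Sum = Σ Δx_i · r(x_i).
Sum ≈ 3.5705.

3.5705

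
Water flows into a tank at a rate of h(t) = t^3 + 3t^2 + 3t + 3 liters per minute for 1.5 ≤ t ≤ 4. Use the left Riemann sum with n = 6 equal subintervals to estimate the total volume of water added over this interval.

129.51171875

Δt = (4 − 1.5)/6 = 5/12.
Left endpoints: 1.5, 23/12, 7/3, 2.75, 19/6, 43/12.
h(1.5) = 17.625, h(23/12) = 46331/1728, h(7/3) = 1054/27, h(2.75) = 54.734375, h(19/6) = 16057/216, h(43/12) = 169831/1728.
Sum = Δt · [h(1.5) + h(23/12) + h(7/3) + ...].
Sum = 129.51171875.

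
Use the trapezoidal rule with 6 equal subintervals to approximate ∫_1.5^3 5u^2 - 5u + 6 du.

31.578125

Δu = (3 − 1.5)/6 = 0.25.
f(1.5) = 9.75, f(1.75) = 12.5625, f(2) = 16, f(2.25) = 20.0625, f(2.5) = 24.75, f(2.75) = 30.0625, f(3) = 36.
T_6 = (Δu/2)·[f(u_0) + 2f(u_1) + ... + 2f(u_{5}) + f(u_6)].
Sum = 31.578125.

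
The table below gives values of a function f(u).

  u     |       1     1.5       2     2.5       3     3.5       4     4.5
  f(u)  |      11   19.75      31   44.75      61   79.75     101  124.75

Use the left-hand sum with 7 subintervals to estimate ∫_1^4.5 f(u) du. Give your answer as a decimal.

Δu = 0.5.
Sum = 0.5·[11 + 19.75 + 31 + 44.75 + 61 + 79.75 + 101] = 174.125.

174.125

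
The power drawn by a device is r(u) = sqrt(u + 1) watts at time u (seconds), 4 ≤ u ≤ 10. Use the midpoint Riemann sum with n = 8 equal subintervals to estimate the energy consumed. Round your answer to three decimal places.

Δu = (10 − 4)/8 = 0.75.
Midpoints: 4.375, 5.125, 5.875, 6.625, 7.375, 8.125, 8.875, 9.625.
r(4.375) ≈ 2.318, r(5.125) ≈ 2.475, r(5.875) ≈ 2.622, r(6.625) ≈ 2.761, r(7.375) ≈ 2.894, r(8.125) ≈ 3.021, r(8.875) ≈ 3.142, r(9.625) ≈ 3.260.
Sum = Δu · [r(4.375) + r(5.125) + r(5.875) + ...].
Sum ≈ 16.870.

16.870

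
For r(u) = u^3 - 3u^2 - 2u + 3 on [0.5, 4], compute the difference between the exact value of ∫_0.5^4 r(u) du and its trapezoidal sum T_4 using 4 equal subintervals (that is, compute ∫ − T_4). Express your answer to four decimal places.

Exact integral: ∫_0.5^4 r(u) du = -5.140625.
T_4 ≈ -3.465820.
Error ≈ -5.140625 − (-3.465820) ≈ -1.6748.

-1.6748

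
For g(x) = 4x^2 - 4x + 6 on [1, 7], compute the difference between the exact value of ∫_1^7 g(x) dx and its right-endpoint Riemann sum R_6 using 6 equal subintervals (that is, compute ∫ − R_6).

Exact integral: ∫_1^7 g(x) dx = 396.
R_6 = 484.
Error = 396 − 484 = -88.

-88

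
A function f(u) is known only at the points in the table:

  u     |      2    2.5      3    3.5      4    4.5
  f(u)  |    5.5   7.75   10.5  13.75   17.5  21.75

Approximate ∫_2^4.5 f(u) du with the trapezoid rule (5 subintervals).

31.5625

Δu = 0.5.
T_5 = (0.5/2)·[5.5 + 2·7.75 + 2·10.5 + 2·13.75 + 2·17.5 + 21.75] = 31.5625.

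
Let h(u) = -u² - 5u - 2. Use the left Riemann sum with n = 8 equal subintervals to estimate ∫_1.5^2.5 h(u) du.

-15.5234375

Δu = (2.5 − 1.5)/8 = 0.125.
Left endpoints: 1.5, 1.625, 1.75, 1.875, 2, 2.125, 2.25, 2.375.
h(1.5) = -11.75, h(1.625) = -12.765625, h(1.75) = -13.8125, h(1.875) = -14.890625, h(2) = -16, h(2.125) = -17.140625, h(2.25) = -18.3125, h(2.375) = -19.515625.
Sum = Δu · [h(1.5) + h(1.625) + h(1.75) + ...].
Sum = -15.5234375.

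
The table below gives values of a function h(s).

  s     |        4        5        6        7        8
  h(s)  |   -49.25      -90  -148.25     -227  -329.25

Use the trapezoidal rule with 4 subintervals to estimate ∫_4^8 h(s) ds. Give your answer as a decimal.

Δs = 1.
T_4 = (1/2)·[(-49.25) + 2·(-90) + 2·(-148.25) + 2·(-227) + (-329.25)] = -654.5.

-654.5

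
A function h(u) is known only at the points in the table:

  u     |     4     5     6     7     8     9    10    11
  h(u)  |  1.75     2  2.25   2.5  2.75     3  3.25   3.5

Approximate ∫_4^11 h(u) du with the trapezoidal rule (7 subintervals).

18.375

Δu = 1.
T_7 = (1/2)·[1.75 + 2·2 + 2·2.25 + 2·2.5 + 2·2.75 + 2·3 + 2·3.25 + 3.5] = 18.375.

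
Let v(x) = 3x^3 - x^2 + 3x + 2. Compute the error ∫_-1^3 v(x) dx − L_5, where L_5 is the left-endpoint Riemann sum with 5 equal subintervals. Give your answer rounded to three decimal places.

31.787

Exact integral: ∫_-1^3 v(x) dx ≈ 70.66667.
L_5 = 38.88.
Error ≈ 70.66667 − 38.88 ≈ 31.787.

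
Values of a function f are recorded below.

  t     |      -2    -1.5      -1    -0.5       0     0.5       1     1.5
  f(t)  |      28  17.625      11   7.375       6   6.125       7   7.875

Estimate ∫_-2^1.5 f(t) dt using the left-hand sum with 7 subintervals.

41.5625

Δt = 0.5.
Sum = 0.5·[28 + 17.625 + 11 + 7.375 + 6 + 6.125 + 7] = 41.5625.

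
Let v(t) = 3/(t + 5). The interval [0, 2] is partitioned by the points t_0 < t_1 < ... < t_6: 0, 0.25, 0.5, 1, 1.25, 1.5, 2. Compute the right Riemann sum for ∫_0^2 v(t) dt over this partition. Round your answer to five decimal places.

Subinterval widths: 0.25, 0.25, 0.5, 0.25, 0.25, 0.5.
Right endpoints: 0.25, 0.5, 1, 1.25, 1.5, 2.
v(0.25) = 4/7, v(0.5) = 6/11, v(1) = 0.5, v(1.25) = 0.48, v(1.5) = 6/13, v(2) = 3/7.
Sum = Σ Δt_i · v(t_i).
Sum ≈ 0.97889.

0.97889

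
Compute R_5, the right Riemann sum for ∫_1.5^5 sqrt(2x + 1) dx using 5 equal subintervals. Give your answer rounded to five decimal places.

9.94703

Δx = (5 − 1.5)/5 = 0.7.
Right endpoints: 2.2, 2.9, 3.6, 4.3, 5.
f(2.2) ≈ 2.32379, f(2.9) ≈ 2.60768, f(3.6) ≈ 2.86356, f(4.3) ≈ 3.09839, f(5) ≈ 3.31662.
Sum = Δx · [f(2.2) + f(2.9) + f(3.6) + f(4.3) + f(5)].
Sum ≈ 9.94703.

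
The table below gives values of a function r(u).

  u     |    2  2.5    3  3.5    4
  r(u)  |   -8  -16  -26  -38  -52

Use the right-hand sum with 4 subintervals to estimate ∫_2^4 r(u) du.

Δu = 0.5.
Sum = 0.5·[(-16) + (-26) + (-38) + (-52)] = -66.

-66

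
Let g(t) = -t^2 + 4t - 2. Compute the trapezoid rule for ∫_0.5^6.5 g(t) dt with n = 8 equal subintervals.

-20.0625

Δt = (6.5 − 0.5)/8 = 0.75.
g(0.5) = -0.25, g(1.25) = 1.4375, g(2) = 2, g(2.75) = 1.4375, g(3.5) = -0.25, g(4.25) = -3.0625, g(5) = -7, g(5.75) = -12.0625, g(6.5) = -18.25.
T_8 = (Δt/2)·[g(t_0) + 2g(t_1) + ... + 2g(t_{7}) + g(t_8)].
Sum = -20.0625.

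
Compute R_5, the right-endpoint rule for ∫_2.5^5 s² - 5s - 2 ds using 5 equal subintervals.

-13.75

Δs = (5 − 2.5)/5 = 0.5.
Right endpoints: 3, 3.5, 4, 4.5, 5.
f(3) = -8, f(3.5) = -7.25, f(4) = -6, f(4.5) = -4.25, f(5) = -2.
Sum = Δs · [f(3) + f(3.5) + f(4) + f(4.5) + f(5)].
Sum = -13.75.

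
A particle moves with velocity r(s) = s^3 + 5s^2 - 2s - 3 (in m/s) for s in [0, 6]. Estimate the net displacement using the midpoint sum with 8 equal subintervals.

Δs = (6 − 0)/8 = 0.75.
Midpoints: 0.375, 1.125, 1.875, 2.625, 3.375, 4.125, 4.875, 5.625.
r(0.375) = -1533/512, r(1.125) = 1281/512, r(1.875) = 8919/512, r(2.625) = 22677/512, r(3.375) = 43851/512, r(4.125) = 73737/512, r(4.875) = 113631/512, r(5.625) = 164829/512.
Sum = Δs · [r(0.375) + r(1.125) + r(1.875) + ...].
Sum = 626.0625.

626.0625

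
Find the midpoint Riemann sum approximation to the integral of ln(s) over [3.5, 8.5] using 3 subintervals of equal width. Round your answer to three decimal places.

Δs = (8.5 − 3.5)/3 = 5/3.
Midpoints: 13/3, 6, 23/3.
f(13/3) ≈ 1.466, f(6) ≈ 1.792, f(23/3) ≈ 2.037.
Sum = Δs · [f(13/3) + f(6) + f(23/3)].
Sum ≈ 8.825.

8.825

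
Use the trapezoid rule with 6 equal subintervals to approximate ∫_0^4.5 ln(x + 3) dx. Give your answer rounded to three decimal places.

7.307

Δx = (4.5 − 0)/6 = 0.75.
f(0) ≈ 1.099, f(0.75) ≈ 1.322, f(1.5) ≈ 1.504, f(2.25) ≈ 1.658, f(3) ≈ 1.792, f(3.75) ≈ 1.910, f(4.5) ≈ 2.015.
T_6 = (Δx/2)·[f(x_0) + 2f(x_1) + ... + 2f(x_{5}) + f(x_6)].
Sum ≈ 7.307.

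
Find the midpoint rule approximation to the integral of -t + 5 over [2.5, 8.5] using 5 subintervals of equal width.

Δt = (8.5 − 2.5)/5 = 1.2.
Midpoints: 3.1, 4.3, 5.5, 6.7, 7.9.
f(3.1) = 1.9, f(4.3) = 0.7, f(5.5) = -0.5, f(6.7) = -1.7, f(7.9) = -2.9.
Sum = Δt · [f(3.1) + f(4.3) + f(5.5) + f(6.7) + f(7.9)].
Sum = -3.

-3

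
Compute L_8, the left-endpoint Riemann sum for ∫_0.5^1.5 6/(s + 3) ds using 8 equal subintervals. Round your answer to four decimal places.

Δs = (1.5 − 0.5)/8 = 0.125.
Left endpoints: 0.5, 0.625, 0.75, 0.875, 1, 1.125, 1.25, 1.375.
f(0.5) = 12/7, f(0.625) = 48/29, f(0.75) = 1.6, f(0.875) = 48/31, f(1) = 1.5, f(1.125) = 16/11, f(1.25) = 24/17, f(1.375) = 48/35.
Sum = Δs · [f(0.5) + f(0.625) + f(0.75) + ...].
Sum ≈ 1.5319.

1.5319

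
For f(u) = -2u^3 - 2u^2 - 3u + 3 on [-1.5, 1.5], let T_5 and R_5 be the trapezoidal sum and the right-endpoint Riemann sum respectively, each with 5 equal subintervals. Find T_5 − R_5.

T_5 = 4.14.
R_5 = -2.61.
T_5 − R_5 = 6.75.

6.75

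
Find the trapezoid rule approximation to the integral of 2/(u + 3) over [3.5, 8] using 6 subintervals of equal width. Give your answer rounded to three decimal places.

Δu = (8 − 3.5)/6 = 0.75.
f(3.5) = 4/13, f(4.25) = 8/29, f(5) = 0.25, f(5.75) = 8/35, f(6.5) = 4/19, f(7.25) = 8/41, f(8) = 2/11.
T_6 = (Δu/2)·[f(u_0) + 2f(u_1) + ... + 2f(u_{5}) + f(u_6)].
Sum ≈ 1.054.

1.054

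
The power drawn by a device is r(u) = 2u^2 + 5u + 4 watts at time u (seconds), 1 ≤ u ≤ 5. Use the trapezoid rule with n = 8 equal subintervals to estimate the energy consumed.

Δu = (5 − 1)/8 = 0.5.
r(1) = 11, r(1.5) = 16, r(2) = 22, r(2.5) = 29, r(3) = 37, r(3.5) = 46, r(4) = 56, r(4.5) = 67, r(5) = 79.
T_8 = (Δu/2)·[r(u_0) + 2r(u_1) + ... + 2r(u_{7}) + r(u_8)].
Sum = 159.

159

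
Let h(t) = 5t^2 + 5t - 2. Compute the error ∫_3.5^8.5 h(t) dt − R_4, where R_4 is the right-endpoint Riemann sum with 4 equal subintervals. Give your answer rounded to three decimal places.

-209.635

Exact integral: ∫_3.5^8.5 h(t) dt ≈ 1092.08333.
R_4 = 1301.71875.
Error ≈ 1092.08333 − 1301.71875 ≈ -209.635.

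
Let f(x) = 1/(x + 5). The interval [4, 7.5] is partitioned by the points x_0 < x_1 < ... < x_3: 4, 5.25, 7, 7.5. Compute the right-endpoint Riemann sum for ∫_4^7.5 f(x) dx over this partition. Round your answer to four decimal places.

0.3078

Subinterval widths: 1.25, 1.75, 0.5.
Right endpoints: 5.25, 7, 7.5.
f(5.25) = 4/41, f(7) = 1/12, f(7.5) = 0.08.
Sum = Σ Δx_i · f(x_i).
Sum ≈ 0.3078.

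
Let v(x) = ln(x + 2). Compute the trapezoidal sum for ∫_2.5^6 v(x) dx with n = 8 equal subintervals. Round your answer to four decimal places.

Δx = (6 − 2.5)/8 = 0.4375.
v(2.5) ≈ 1.5041, v(2.9375) ≈ 1.5969, v(3.375) ≈ 1.6818, v(3.8125) ≈ 1.7600, v(4.25) ≈ 1.8326, v(4.6875) ≈ 1.9002, v(5.125) ≈ 1.9636, v(5.5625) ≈ 2.0232, v(6) ≈ 2.0794.
T_8 = (Δx/2)·[v(x_0) + 2v(x_1) + ... + 2v(x_{7}) + v(x_8)].
Sum ≈ 6.3656.

6.3656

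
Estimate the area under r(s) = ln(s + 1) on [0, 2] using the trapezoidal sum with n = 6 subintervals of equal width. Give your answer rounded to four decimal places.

1.2897

Δs = (2 − 0)/6 = 1/3.
r(0) ≈ 0.0000, r(1/3) ≈ 0.2877, r(2/3) ≈ 0.5108, r(1) ≈ 0.6931, r(4/3) ≈ 0.8473, r(5/3) ≈ 0.9808, r(2) ≈ 1.0986.
T_6 = (Δs/2)·[r(s_0) + 2r(s_1) + ... + 2r(s_{5}) + r(s_6)].
Sum ≈ 1.2897.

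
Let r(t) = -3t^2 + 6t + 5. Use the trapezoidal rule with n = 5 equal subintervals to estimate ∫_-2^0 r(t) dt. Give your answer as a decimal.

-10.16

Δt = (0 − (-2))/5 = 0.4.
r(-2) = -19, r(-1.6) = -12.28, r(-1.2) = -6.52, r(-0.8) = -1.72, r(-0.4) = 2.12, r(0) = 5.
T_5 = (Δt/2)·[r(t_0) + 2r(t_1) + ... + 2r(t_{4}) + r(t_5)].
Sum = -10.16.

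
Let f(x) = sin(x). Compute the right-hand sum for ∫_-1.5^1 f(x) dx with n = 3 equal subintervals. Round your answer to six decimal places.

Δx = (1 − (-1.5))/3 = 5/6.
Right endpoints: -2/3, 1/6, 1.
f(-2/3) ≈ -0.618370, f(1/6) ≈ 0.165896, f(1) ≈ 0.841471.
Sum = Δx · [f(-2/3) + f(1/6) + f(1)].
Sum ≈ 0.324164.

0.324164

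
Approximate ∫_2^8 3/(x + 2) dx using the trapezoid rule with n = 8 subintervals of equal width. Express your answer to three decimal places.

Δx = (8 − 2)/8 = 0.75.
f(2) = 0.75, f(2.75) = 12/19, f(3.5) = 6/11, f(4.25) = 0.48, f(5) = 3/7, f(5.75) = 12/31, f(6.5) = 6/17, f(7.25) = 12/37, f(8) = 0.3.
T_8 = (Δx/2)·[f(x_0) + 2f(x_1) + ... + 2f(x_{7}) + f(x_8)].
Sum ≈ 2.756.

2.756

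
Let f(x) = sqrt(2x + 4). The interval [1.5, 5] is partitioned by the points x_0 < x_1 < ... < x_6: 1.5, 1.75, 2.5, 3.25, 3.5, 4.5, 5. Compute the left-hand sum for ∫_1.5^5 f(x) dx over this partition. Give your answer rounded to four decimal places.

10.8949

Subinterval widths: 0.25, 0.75, 0.75, 0.25, 1, 0.5.
Left endpoints: 1.5, 1.75, 2.5, 3.25, 3.5, 4.5.
f(1.5) ≈ 2.6458, f(1.75) ≈ 2.7386, f(2.5) ≈ 3.0000, f(3.25) ≈ 3.2404, f(3.5) ≈ 3.3166, f(4.5) ≈ 3.6056.
Sum = Σ Δx_i · f(x_i).
Sum ≈ 10.8949.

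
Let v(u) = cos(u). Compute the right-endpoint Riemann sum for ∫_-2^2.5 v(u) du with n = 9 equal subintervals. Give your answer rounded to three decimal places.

1.380

Δu = (2.5 − (-2))/9 = 0.5.
Right endpoints: -1.5, -1, -0.5, 0, 0.5, 1, 1.5, 2, 2.5.
v(-1.5) ≈ 0.071, v(-1) ≈ 0.540, v(-0.5) ≈ 0.878, v(0) ≈ 1.000, v(0.5) ≈ 0.878, v(1) ≈ 0.540, v(1.5) ≈ 0.071, v(2) ≈ -0.416, v(2.5) ≈ -0.801.
Sum = Δu · [v(-1.5) + v(-1) + v(-0.5) + ...].
Sum ≈ 1.380.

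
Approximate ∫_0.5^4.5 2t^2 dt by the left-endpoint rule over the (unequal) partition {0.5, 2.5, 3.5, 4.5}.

38

Subinterval widths: 2, 1, 1.
Left endpoints: 0.5, 2.5, 3.5.
f(0.5) = 0.5, f(2.5) = 12.5, f(3.5) = 24.5.
Sum = Σ Δt_i · f(t_i).
Sum = 38.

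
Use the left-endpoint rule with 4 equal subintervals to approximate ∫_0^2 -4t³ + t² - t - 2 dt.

-12.75

Δt = (2 − 0)/4 = 0.5.
Left endpoints: 0, 0.5, 1, 1.5.
f(0) = -2, f(0.5) = -2.75, f(1) = -6, f(1.5) = -14.75.
Sum = Δt · [f(0) + f(0.5) + f(1) + f(1.5)].
Sum = -12.75.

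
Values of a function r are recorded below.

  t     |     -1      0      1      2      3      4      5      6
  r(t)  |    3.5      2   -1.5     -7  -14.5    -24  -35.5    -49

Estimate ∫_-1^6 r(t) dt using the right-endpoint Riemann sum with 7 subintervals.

Δt = 1.
Sum = 1·[2 + (-1.5) + (-7) + (-14.5) + (-24) + (-35.5) + (-49)] = -129.5.

-129.5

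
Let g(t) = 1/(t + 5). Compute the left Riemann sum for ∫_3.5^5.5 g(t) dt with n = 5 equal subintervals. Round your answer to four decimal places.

Δt = (5.5 − 3.5)/5 = 0.4.
Left endpoints: 3.5, 3.9, 4.3, 4.7, 5.1.
g(3.5) = 2/17, g(3.9) = 10/89, g(4.3) = 10/93, g(4.7) = 10/97, g(5.1) = 10/101.
Sum = Δt · [g(3.5) + g(3.9) + g(4.3) + g(4.7) + g(5.1)].
Sum ≈ 0.2159.

0.2159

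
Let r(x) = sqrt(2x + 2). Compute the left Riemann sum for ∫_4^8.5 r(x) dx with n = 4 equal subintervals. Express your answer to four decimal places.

16.3832

Δx = (8.5 − 4)/4 = 1.125.
Left endpoints: 4, 5.125, 6.25, 7.375.
r(4) ≈ 3.1623, r(5.125) ≈ 3.5000, r(6.25) ≈ 3.8079, r(7.375) ≈ 4.0927.
Sum = Δx · [r(4) + r(5.125) + r(6.25) + r(7.375)].
Sum ≈ 16.3832.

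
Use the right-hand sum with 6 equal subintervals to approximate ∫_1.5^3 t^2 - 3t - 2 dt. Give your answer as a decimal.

Δt = (3 − 1.5)/6 = 0.25.
Right endpoints: 1.75, 2, 2.25, 2.5, 2.75, 3.
f(1.75) = -4.1875, f(2) = -4, f(2.25) = -3.6875, f(2.5) = -3.25, f(2.75) = -2.6875, f(3) = -2.
Sum = Δt · [f(1.75) + f(2) + f(2.25) + ...].
Sum = -4.953125.

-4.953125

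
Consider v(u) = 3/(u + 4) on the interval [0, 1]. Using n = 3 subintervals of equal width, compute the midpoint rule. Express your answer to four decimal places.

0.6691

Δu = (1 − 0)/3 = 1/3.
Midpoints: 1/6, 0.5, 5/6.
v(1/6) = 0.72, v(0.5) = 2/3, v(5/6) = 18/29.
Sum = Δu · [v(1/6) + v(0.5) + v(5/6)].
Sum ≈ 0.6691.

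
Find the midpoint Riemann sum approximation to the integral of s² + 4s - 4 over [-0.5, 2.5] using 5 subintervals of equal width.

5.16

Δs = (2.5 − (-0.5))/5 = 0.6.
Midpoints: -0.2, 0.4, 1, 1.6, 2.2.
f(-0.2) = -4.76, f(0.4) = -2.24, f(1) = 1, f(1.6) = 4.96, f(2.2) = 9.64.
Sum = Δs · [f(-0.2) + f(0.4) + f(1) + f(1.6) + f(2.2)].
Sum = 5.16.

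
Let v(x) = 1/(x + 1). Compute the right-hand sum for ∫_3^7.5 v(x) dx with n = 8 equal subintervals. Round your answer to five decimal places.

Δx = (7.5 − 3)/8 = 0.5625.
Right endpoints: 3.5625, 4.125, 4.6875, 5.25, 5.8125, 6.375, 6.9375, 7.5.
v(3.5625) = 16/73, v(4.125) = 8/41, v(4.6875) = 16/91, v(5.25) = 0.16, v(5.8125) = 16/109, v(6.375) = 8/59, v(6.9375) = 16/127, v(7.5) = 2/17.
Sum = Δx · [v(3.5625) + v(4.125) + v(4.6875) + ...].
Sum ≈ 0.71783.

0.71783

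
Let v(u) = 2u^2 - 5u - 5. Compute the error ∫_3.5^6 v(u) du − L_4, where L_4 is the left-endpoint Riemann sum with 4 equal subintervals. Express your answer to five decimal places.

Exact integral: ∫_3.5^6 v(u) du ≈ 43.5416667.
L_4 = 32.9296875.
Error ≈ 43.5416667 − 32.9296875 ≈ 10.61198.

10.61198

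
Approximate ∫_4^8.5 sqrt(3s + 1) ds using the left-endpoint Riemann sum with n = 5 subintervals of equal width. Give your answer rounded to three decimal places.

Δs = (8.5 − 4)/5 = 0.9.
Left endpoints: 4, 4.9, 5.8, 6.7, 7.6.
f(4) ≈ 3.606, f(4.9) ≈ 3.962, f(5.8) ≈ 4.290, f(6.7) ≈ 4.593, f(7.6) ≈ 4.879.
Sum = Δs · [f(4) + f(4.9) + f(5.8) + f(6.7) + f(7.6)].
Sum ≈ 19.196.

19.196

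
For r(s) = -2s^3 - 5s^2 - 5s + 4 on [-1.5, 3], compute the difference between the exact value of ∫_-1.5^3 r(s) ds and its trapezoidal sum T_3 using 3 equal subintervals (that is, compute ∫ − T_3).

Exact integral: ∫_-1.5^3 r(s) ds = -87.46875.
T_3 = -103.5.
Error = -87.46875 − (-103.5) = 16.03125.

16.03125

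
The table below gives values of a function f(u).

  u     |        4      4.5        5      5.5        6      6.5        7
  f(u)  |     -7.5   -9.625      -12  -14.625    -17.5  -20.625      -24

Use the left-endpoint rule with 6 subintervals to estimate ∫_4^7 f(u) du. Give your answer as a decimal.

-40.9375

Δu = 0.5.
Sum = 0.5·[(-7.5) + (-9.625) + (-12) + (-14.625) + (-17.5) + (-20.625)] = -40.9375.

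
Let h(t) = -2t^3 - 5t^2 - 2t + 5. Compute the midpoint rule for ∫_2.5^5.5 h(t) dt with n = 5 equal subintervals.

-695.64

Δt = (5.5 − 2.5)/5 = 0.6.
Midpoints: 2.8, 3.4, 4, 4.6, 5.2.
h(2.8) = -83.704, h(3.4) = -138.208, h(4) = -211, h(4.6) = -304.672, h(5.2) = -421.816.
Sum = Δt · [h(2.8) + h(3.4) + h(4) + h(4.6) + h(5.2)].
Sum = -695.64.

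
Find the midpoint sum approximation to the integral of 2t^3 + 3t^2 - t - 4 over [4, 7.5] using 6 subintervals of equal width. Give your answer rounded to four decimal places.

Δt = (7.5 − 4)/6 = 7/12.
Midpoints: 103/24, 4.875, 131/24, 145/24, 6.625, 173/24.
f(103/24) = 1417339/6912, f(4.875) = 294.13671875, f(131/24) = 2800511/6912, f(145/24) = 3736117/6912, f(6.625) = 702.59765625, f(173/24) = 6177689/6912.
Sum = Δt · [f(103/24) + f(4.875) + f(131/24) + ...].
Sum ≈ 1774.0595.

1774.0595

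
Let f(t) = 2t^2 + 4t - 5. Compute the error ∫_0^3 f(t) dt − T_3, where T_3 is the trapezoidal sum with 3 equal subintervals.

Exact integral: ∫_0^3 f(t) dt = 21.
T_3 = 22.
Error = 21 − 22 = -1.

-1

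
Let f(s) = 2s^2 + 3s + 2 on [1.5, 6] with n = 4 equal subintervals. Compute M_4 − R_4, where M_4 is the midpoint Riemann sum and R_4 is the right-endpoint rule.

-48.41015625

M_4 = 200.42578125.
R_4 = 248.8359375.
M_4 − R_4 = -48.41015625.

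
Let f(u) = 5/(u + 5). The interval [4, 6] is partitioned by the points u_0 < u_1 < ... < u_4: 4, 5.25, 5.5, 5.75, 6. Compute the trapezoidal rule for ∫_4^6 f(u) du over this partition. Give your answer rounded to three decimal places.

Subinterval widths: 1.25, 0.25, 0.25, 0.25.
f(4) = 5/9, f(5.25) = 20/41, f(5.5) = 10/21, f(5.75) = 20/43, f(6) = 5/11.
On each subinterval the trapezoid contributes (Δu_i/2)·[f(u_{i-1}) + f(u_i)].
Sum ≈ 1.005.

1.005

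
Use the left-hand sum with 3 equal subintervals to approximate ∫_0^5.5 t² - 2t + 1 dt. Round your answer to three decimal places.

16.144

Δt = (5.5 − 0)/3 = 11/6.
Left endpoints: 0, 11/6, 11/3.
f(0) = 1, f(11/6) = 25/36, f(11/3) = 64/9.
Sum = Δt · [f(0) + f(11/6) + f(11/3)].
Sum ≈ 16.144.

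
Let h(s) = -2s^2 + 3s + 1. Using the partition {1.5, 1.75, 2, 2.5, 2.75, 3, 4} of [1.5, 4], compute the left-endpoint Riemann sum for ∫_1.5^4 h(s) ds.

Subinterval widths: 0.25, 0.25, 0.5, 0.25, 0.25, 1.
Left endpoints: 1.5, 1.75, 2, 2.5, 2.75, 3.
h(1.5) = 1, h(1.75) = 0.125, h(2) = -1, h(2.5) = -4, h(2.75) = -5.875, h(3) = -8.
Sum = Σ Δs_i · h(s_i).
Sum = -10.6875.

-10.6875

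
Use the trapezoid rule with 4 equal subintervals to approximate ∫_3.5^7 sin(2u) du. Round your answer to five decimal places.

Δu = (7 − 3.5)/4 = 0.875.
f(3.5) ≈ 0.65699, f(4.375) ≈ 0.62472, f(5.25) ≈ -0.87970, f(6.125) ≈ -0.31112, f(7) ≈ 0.99061.
T_4 = (Δu/2)·[f(u_0) + 2f(u_1) + 2f(u_2) + 2f(u_3) + f(u_4)].
Sum ≈ 0.22549.

0.22549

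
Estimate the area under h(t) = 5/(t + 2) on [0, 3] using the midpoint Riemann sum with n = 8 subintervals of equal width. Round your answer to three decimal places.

4.575

Δt = (3 − 0)/8 = 0.375.
Midpoints: 0.1875, 0.5625, 0.9375, 1.3125, 1.6875, 2.0625, 2.4375, 2.8125.
h(0.1875) = 16/7, h(0.5625) = 80/41, h(0.9375) = 80/47, h(1.3125) = 80/53, h(1.6875) = 80/59, h(2.0625) = 16/13, h(2.4375) = 80/71, h(2.8125) = 80/77.
Sum = Δt · [h(0.1875) + h(0.5625) + h(0.9375) + ...].
Sum ≈ 4.575.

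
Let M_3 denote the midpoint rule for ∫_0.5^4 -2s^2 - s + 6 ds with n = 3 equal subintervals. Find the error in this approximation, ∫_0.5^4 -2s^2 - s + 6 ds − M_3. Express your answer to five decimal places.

-0.79398

Exact integral: ∫_0.5^4 f(s) ds ≈ -29.4583333.
M_3 ≈ -28.6643519.
Error ≈ -29.4583333 − (-28.6643519) ≈ -0.79398.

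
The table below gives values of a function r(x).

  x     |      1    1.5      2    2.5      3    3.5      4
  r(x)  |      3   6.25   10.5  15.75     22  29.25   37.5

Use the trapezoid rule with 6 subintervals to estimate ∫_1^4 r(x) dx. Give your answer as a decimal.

Δx = 0.5.
T_6 = (0.5/2)·[3 + 2·6.25 + 2·10.5 + 2·15.75 + 2·22 + 2·29.25 + 37.5] = 52.

52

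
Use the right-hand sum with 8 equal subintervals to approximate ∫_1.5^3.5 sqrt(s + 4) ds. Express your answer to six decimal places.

5.142984

Δs = (3.5 − 1.5)/8 = 0.25.
Right endpoints: 1.75, 2, 2.25, 2.5, 2.75, 3, 3.25, 3.5.
f(1.75) ≈ 2.397916, f(2) ≈ 2.449490, f(2.25) ≈ 2.500000, f(2.5) ≈ 2.549510, f(2.75) ≈ 2.598076, f(3) ≈ 2.645751, f(3.25) ≈ 2.692582, f(3.5) ≈ 2.738613.
Sum = Δs · [f(1.75) + f(2) + f(2.25) + ...].
Sum ≈ 5.142984.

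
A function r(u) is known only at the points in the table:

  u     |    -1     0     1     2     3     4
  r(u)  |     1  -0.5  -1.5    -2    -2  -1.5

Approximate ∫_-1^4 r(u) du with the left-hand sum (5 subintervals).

-5

Δu = 1.
Sum = 1·[1 + (-0.5) + (-1.5) + (-2) + (-2)] = -5.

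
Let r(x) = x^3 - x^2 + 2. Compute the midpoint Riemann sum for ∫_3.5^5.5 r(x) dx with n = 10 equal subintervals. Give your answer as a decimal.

Δx = (5.5 − 3.5)/10 = 0.2.
Midpoints: 3.6, 3.8, 4, 4.2, 4.4, 4.6, 4.8, 5, 5.2, 5.4.
r(3.6) = 35.696, r(3.8) = 42.432, r(4) = 50, r(4.2) = 58.448, r(4.4) = 67.824, r(4.6) = 78.176, r(4.8) = 89.552, r(5) = 102, r(5.2) = 115.568, r(5.4) = 130.304.
Sum = Δx · [r(3.6) + r(3.8) + r(4) + ...].
Sum = 154.

154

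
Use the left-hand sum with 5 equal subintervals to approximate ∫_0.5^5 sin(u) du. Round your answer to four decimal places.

Δu = (5 − 0.5)/5 = 0.9.
Left endpoints: 0.5, 1.4, 2.3, 3.2, 4.1.
f(0.5) ≈ 0.4794, f(1.4) ≈ 0.9854, f(2.3) ≈ 0.7457, f(3.2) ≈ -0.0584, f(4.1) ≈ -0.8183.
Sum = Δu · [f(0.5) + f(1.4) + f(2.3) + f(3.2) + f(4.1)].
Sum ≈ 1.2005.

1.2005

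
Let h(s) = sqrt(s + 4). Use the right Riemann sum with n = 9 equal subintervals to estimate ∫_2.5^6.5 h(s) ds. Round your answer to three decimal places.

Δs = (6.5 − 2.5)/9 = 4/9.
Right endpoints: 53/18, 61/18, 23/6, 77/18, 85/18, 31/6, 101/18, 109/18, 6.5.
h(53/18) ≈ 2.635, h(61/18) ≈ 2.718, h(23/6) ≈ 2.799, h(77/18) ≈ 2.877, h(85/18) ≈ 2.953, h(31/6) ≈ 3.028, h(101/18) ≈ 3.100, h(109/18) ≈ 3.171, h(6.5) ≈ 3.240.
Sum = Δs · [h(53/18) + h(61/18) + h(23/6) + ...].
Sum ≈ 11.788.

11.788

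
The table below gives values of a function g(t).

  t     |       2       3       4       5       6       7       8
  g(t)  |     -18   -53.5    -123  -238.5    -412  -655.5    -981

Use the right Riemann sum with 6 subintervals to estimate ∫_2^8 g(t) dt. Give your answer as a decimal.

Δt = 1.
Sum = 1·[(-53.5) + (-123) + (-238.5) + (-412) + (-655.5) + (-981)] = -2463.5.

-2463.5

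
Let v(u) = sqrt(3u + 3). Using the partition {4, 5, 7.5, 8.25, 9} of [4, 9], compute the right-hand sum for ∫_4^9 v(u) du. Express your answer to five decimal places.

24.92581

Subinterval widths: 1, 2.5, 0.75, 0.75.
Right endpoints: 5, 7.5, 8.25, 9.
v(5) ≈ 4.24264, v(7.5) ≈ 5.04975, v(8.25) ≈ 5.26783, v(9) ≈ 5.47723.
Sum = Σ Δu_i · v(u_i).
Sum ≈ 24.92581.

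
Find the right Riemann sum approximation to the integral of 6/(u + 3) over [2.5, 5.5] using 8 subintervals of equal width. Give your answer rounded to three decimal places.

2.541

Δu = (5.5 − 2.5)/8 = 0.375.
Right endpoints: 2.875, 3.25, 3.625, 4, 4.375, 4.75, 5.125, 5.5.
f(2.875) = 48/47, f(3.25) = 0.96, f(3.625) = 48/53, f(4) = 6/7, f(4.375) = 48/59, f(4.75) = 24/31, f(5.125) = 48/65, f(5.5) = 12/17.
Sum = Δu · [f(2.875) + f(3.25) + f(3.625) + ...].
Sum ≈ 2.541.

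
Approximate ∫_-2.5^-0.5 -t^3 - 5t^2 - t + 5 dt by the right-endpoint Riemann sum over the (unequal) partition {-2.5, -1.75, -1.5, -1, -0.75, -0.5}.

0.1875

Subinterval widths: 0.75, 0.25, 0.5, 0.25, 0.25.
Right endpoints: -1.75, -1.5, -1, -0.75, -0.5.
f(-1.75) = -3.203125, f(-1.5) = -1.375, f(-1) = 2, f(-0.75) = 3.359375, f(-0.5) = 4.375.
Sum = Σ Δt_i · f(t_i).
Sum = 0.1875.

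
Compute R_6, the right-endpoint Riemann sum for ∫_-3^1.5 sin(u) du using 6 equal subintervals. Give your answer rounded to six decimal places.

Δu = (1.5 − (-3))/6 = 0.75.
Right endpoints: -2.25, -1.5, -0.75, 0, 0.75, 1.5.
f(-2.25) ≈ -0.778073, f(-1.5) ≈ -0.997495, f(-0.75) ≈ -0.681639, f(0) ≈ 0.000000, f(0.75) ≈ 0.681639, f(1.5) ≈ 0.997495.
Sum = Δu · [f(-2.25) + f(-1.5) + f(-0.75) + ...].
Sum ≈ -0.583555.

-0.583555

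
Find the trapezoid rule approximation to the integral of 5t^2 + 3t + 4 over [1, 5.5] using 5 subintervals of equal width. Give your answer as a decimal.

340.5375

Δt = (5.5 − 1)/5 = 0.9.
f(1) = 12, f(1.9) = 27.75, f(2.8) = 51.6, f(3.7) = 83.55, f(4.6) = 123.6, f(5.5) = 171.75.
T_5 = (Δt/2)·[f(t_0) + 2f(t_1) + ... + 2f(t_{4}) + f(t_5)].
Sum = 340.5375.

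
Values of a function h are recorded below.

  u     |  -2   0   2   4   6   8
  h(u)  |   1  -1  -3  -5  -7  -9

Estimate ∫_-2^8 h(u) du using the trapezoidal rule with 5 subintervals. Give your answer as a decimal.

-40

Δu = 2.
T_5 = (2/2)·[1 + 2·(-1) + 2·(-3) + 2·(-5) + 2·(-7) + (-9)] = -40.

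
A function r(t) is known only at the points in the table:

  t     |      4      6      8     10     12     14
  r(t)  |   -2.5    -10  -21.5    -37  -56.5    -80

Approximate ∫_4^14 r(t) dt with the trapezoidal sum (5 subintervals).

-332.5

Δt = 2.
T_5 = (2/2)·[(-2.5) + 2·(-10) + 2·(-21.5) + 2·(-37) + 2·(-56.5) + (-80)] = -332.5.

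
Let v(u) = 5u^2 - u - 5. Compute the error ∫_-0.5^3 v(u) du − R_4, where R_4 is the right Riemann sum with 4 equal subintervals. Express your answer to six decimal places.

-19.842448

Exact integral: ∫_-0.5^3 v(u) du ≈ 23.33333333.
R_4 = 43.17578125.
Error ≈ 23.33333333 − 43.17578125 ≈ -19.842448.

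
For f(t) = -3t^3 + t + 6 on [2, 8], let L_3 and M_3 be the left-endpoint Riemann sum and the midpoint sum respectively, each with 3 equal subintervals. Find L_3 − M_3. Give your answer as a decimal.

1236

L_3 = -1668.
M_3 = -2904.
L_3 − M_3 = 1236.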